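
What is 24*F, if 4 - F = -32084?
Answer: 770112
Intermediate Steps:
F = 32088 (F = 4 - 1*(-32084) = 4 + 32084 = 32088)
24*F = 24*32088 = 770112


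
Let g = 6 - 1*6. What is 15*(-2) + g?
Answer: -30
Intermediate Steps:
g = 0 (g = 6 - 6 = 0)
15*(-2) + g = 15*(-2) + 0 = -30 + 0 = -30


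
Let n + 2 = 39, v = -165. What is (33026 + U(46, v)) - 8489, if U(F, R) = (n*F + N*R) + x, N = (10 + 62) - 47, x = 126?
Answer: 22240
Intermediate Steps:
N = 25 (N = 72 - 47 = 25)
n = 37 (n = -2 + 39 = 37)
U(F, R) = 126 + 25*R + 37*F (U(F, R) = (37*F + 25*R) + 126 = (25*R + 37*F) + 126 = 126 + 25*R + 37*F)
(33026 + U(46, v)) - 8489 = (33026 + (126 + 25*(-165) + 37*46)) - 8489 = (33026 + (126 - 4125 + 1702)) - 8489 = (33026 - 2297) - 8489 = 30729 - 8489 = 22240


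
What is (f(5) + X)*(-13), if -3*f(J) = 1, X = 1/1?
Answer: -26/3 ≈ -8.6667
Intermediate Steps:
X = 1
f(J) = -⅓ (f(J) = -⅓*1 = -⅓)
(f(5) + X)*(-13) = (-⅓ + 1)*(-13) = (⅔)*(-13) = -26/3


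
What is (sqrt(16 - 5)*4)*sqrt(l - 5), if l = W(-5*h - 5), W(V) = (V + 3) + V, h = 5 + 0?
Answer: 4*I*sqrt(682) ≈ 104.46*I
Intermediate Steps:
h = 5
W(V) = 3 + 2*V (W(V) = (3 + V) + V = 3 + 2*V)
l = -57 (l = 3 + 2*(-5*5 - 5) = 3 + 2*(-25 - 5) = 3 + 2*(-30) = 3 - 60 = -57)
(sqrt(16 - 5)*4)*sqrt(l - 5) = (sqrt(16 - 5)*4)*sqrt(-57 - 5) = (sqrt(11)*4)*sqrt(-62) = (4*sqrt(11))*(I*sqrt(62)) = 4*I*sqrt(682)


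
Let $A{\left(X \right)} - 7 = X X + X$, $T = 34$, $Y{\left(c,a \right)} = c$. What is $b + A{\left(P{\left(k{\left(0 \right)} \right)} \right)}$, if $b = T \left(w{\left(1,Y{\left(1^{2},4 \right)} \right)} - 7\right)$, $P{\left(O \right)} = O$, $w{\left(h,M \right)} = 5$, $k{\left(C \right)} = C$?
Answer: $-61$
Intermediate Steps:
$A{\left(X \right)} = 7 + X + X^{2}$ ($A{\left(X \right)} = 7 + \left(X X + X\right) = 7 + \left(X^{2} + X\right) = 7 + \left(X + X^{2}\right) = 7 + X + X^{2}$)
$b = -68$ ($b = 34 \left(5 - 7\right) = 34 \left(-2\right) = -68$)
$b + A{\left(P{\left(k{\left(0 \right)} \right)} \right)} = -68 + \left(7 + 0 + 0^{2}\right) = -68 + \left(7 + 0 + 0\right) = -68 + 7 = -61$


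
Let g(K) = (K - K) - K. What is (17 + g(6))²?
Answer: 121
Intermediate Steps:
g(K) = -K (g(K) = 0 - K = -K)
(17 + g(6))² = (17 - 1*6)² = (17 - 6)² = 11² = 121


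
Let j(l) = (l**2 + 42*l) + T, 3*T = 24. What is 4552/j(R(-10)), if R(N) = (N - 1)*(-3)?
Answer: 4552/2483 ≈ 1.8333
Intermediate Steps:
T = 8 (T = (1/3)*24 = 8)
R(N) = 3 - 3*N (R(N) = (-1 + N)*(-3) = 3 - 3*N)
j(l) = 8 + l**2 + 42*l (j(l) = (l**2 + 42*l) + 8 = 8 + l**2 + 42*l)
4552/j(R(-10)) = 4552/(8 + (3 - 3*(-10))**2 + 42*(3 - 3*(-10))) = 4552/(8 + (3 + 30)**2 + 42*(3 + 30)) = 4552/(8 + 33**2 + 42*33) = 4552/(8 + 1089 + 1386) = 4552/2483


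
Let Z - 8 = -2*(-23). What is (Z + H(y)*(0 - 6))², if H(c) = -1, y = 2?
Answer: 3600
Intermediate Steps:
Z = 54 (Z = 8 - 2*(-23) = 8 + 46 = 54)
(Z + H(y)*(0 - 6))² = (54 - (0 - 6))² = (54 - 1*(-6))² = (54 + 6)² = 60² = 3600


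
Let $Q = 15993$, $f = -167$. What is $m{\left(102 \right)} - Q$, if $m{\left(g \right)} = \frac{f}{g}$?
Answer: $- \frac{1631453}{102} \approx -15995.0$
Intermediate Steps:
$m{\left(g \right)} = - \frac{167}{g}$
$m{\left(102 \right)} - Q = - \frac{167}{102} - 15993 = - \frac{1631453}{102}$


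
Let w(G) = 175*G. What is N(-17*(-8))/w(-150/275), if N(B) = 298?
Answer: -1639/525 ≈ -3.1219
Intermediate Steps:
N(-17*(-8))/w(-150/275) = 298/((175*(-150/275))) = 298/((175*(-150*1/275))) = 298/((175*(-6/11))) = 298/(-1050/11) = 298*(-11/1050) = -1639/525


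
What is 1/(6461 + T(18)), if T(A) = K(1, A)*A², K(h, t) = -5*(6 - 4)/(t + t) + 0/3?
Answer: 1/6371 ≈ 0.00015696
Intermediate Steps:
K(h, t) = -5/t (K(h, t) = -5/t + 0*(⅓) = -5/t + 0 = -5/t)
T(A) = -5*A (T(A) = (-5/A)*A² = -5*A)
1/(6461 + T(18)) = 1/(6461 - 5*18) = 1/(6461 - 90) = 1/6371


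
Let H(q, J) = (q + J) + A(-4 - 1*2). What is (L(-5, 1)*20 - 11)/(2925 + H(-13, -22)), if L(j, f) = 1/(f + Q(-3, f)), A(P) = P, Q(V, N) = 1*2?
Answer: -13/8652 ≈ -0.0015025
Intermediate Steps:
Q(V, N) = 2
H(q, J) = -6 + J + q (H(q, J) = (q + J) + (-4 - 1*2) = (J + q) + (-4 - 2) = (J + q) - 6 = -6 + J + q)
L(j, f) = 1/(2 + f) (L(j, f) = 1/(f + 2) = 1/(2 + f))
(L(-5, 1)*20 - 11)/(2925 + H(-13, -22)) = (20/(2 + 1) - 11)/(2925 + (-6 - 22 - 13)) = (20/3 - 11)/(2925 - 41) = ((⅓)*20 - 11)/2884 = (20/3 - 11)*(1/2884) = -13/3*1/2884 = -13/8652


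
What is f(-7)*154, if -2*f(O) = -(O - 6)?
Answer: -1001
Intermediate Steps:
f(O) = -3 + O/2 (f(O) = -(-1)*(O - 6)/2 = -(-1)*(-6 + O)/2 = -(6 - O)/2 = -3 + O/2)
f(-7)*154 = (-3 + (½)*(-7))*154 = (-3 - 7/2)*154 = -13/2*154 = -1001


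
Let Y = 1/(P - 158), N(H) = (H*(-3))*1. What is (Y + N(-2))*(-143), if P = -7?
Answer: -12857/15 ≈ -857.13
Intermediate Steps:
N(H) = -3*H (N(H) = -3*H*1 = -3*H)
Y = -1/165 (Y = 1/(-7 - 158) = 1/(-165) = -1/165 ≈ -0.0060606)
(Y + N(-2))*(-143) = (-1/165 - 3*(-2))*(-143) = (-1/165 + 6)*(-143) = (989/165)*(-143) = -12857/15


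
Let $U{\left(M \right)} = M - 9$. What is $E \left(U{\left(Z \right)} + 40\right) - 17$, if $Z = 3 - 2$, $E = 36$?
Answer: $1135$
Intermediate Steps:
$Z = 1$ ($Z = 3 - 2 = 1$)
$U{\left(M \right)} = -9 + M$ ($U{\left(M \right)} = M - 9 = -9 + M$)
$E \left(U{\left(Z \right)} + 40\right) - 17 = 36 \left(\left(-9 + 1\right) + 40\right) - 17 = 36 \left(-8 + 40\right) - 17 = 36 \cdot 32 - 17 = 1152 - 17 = 1135$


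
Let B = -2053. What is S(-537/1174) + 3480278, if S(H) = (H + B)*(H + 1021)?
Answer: 1908412299925/1378276 ≈ 1.3846e+6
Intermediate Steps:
S(H) = (-2053 + H)*(1021 + H) (S(H) = (H - 2053)*(H + 1021) = (-2053 + H)*(1021 + H))
S(-537/1174) + 3480278 = (-2096113 + (-537/1174)² - (-554184)/1174) + 3480278 = (-2096113 + (-537*1/1174)² - (-554184)/1174) + 3480278 = (-2096113 + (-537/1174)² - 1032*(-537/1174)) + 3480278 = (-2096113 + 288369/1378276 + 277092/587) + 3480278 = -2888371340803/1378276 + 3480278 = 1908412299925/1378276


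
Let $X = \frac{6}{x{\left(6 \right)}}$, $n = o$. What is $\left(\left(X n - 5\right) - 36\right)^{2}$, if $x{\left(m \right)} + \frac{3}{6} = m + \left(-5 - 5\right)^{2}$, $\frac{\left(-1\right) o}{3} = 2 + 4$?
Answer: $\frac{78623689}{44521} \approx 1766.0$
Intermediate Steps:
$o = -18$ ($o = - 3 \left(2 + 4\right) = \left(-3\right) 6 = -18$)
$x{\left(m \right)} = \frac{199}{2} + m$ ($x{\left(m \right)} = - \frac{1}{2} + \left(m + \left(-5 - 5\right)^{2}\right) = - \frac{1}{2} + \left(m + \left(-10\right)^{2}\right) = - \frac{1}{2} + \left(m + 100\right) = - \frac{1}{2} + \left(100 + m\right) = \frac{199}{2} + m$)
$n = -18$
$X = \frac{12}{211}$ ($X = \frac{6}{\frac{199}{2} + 6} = \frac{6}{\frac{211}{2}} = 6 \cdot \frac{2}{211} = \frac{12}{211} \approx 0.056872$)
$\left(\left(X n - 5\right) - 36\right)^{2} = \left(\left(\frac{12}{211} \left(-18\right) - 5\right) - 36\right)^{2} = \left(\left(- \frac{216}{211} - 5\right) - 36\right)^{2} = \left(- \frac{1271}{211} - 36\right)^{2} = \left(- \frac{8867}{211}\right)^{2} = \frac{78623689}{44521}$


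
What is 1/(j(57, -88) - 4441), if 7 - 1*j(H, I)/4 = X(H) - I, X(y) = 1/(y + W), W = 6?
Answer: -63/300199 ≈ -0.00020986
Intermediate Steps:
X(y) = 1/(6 + y) (X(y) = 1/(y + 6) = 1/(6 + y))
j(H, I) = 28 - 4/(6 + H) + 4*I (j(H, I) = 28 - 4*(1/(6 + H) - I) = 28 + (-4/(6 + H) + 4*I) = 28 - 4/(6 + H) + 4*I)
1/(j(57, -88) - 4441) = 1/(4*(-1 + (6 + 57)*(7 - 88))/(6 + 57) - 4441) = 1/(4*(-1 + 63*(-81))/63 - 4441) = 1/(4*(1/63)*(-1 - 5103) - 4441) = 1/(4*(1/63)*(-5104) - 4441) = 1/(-20416/63 - 4441) = 1/(-300199/63) = -63/300199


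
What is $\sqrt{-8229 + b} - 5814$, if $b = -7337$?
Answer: $-5814 + i \sqrt{15566} \approx -5814.0 + 124.76 i$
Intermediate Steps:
$\sqrt{-8229 + b} - 5814 = \sqrt{-8229 - 7337} - 5814 = \sqrt{-15566} - 5814 = i \sqrt{15566} - 5814 = -5814 + i \sqrt{15566}$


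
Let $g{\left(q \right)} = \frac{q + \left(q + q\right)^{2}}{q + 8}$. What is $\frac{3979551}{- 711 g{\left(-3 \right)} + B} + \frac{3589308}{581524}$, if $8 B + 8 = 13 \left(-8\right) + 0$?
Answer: $- \frac{2871638723364}{3421251073} \approx -839.35$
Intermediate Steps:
$B = -14$ ($B = -1 + \frac{13 \left(-8\right) + 0}{8} = -1 + \frac{-104 + 0}{8} = -1 + \frac{1}{8} \left(-104\right) = -1 - 13 = -14$)
$g{\left(q \right)} = \frac{q + 4 q^{2}}{8 + q}$ ($g{\left(q \right)} = \frac{q + \left(2 q\right)^{2}}{8 + q} = \frac{q + 4 q^{2}}{8 + q}$)
$\frac{3979551}{- 711 g{\left(-3 \right)} + B} + \frac{3589308}{581524} = \frac{3979551}{- 711 \left(- \frac{3 \left(1 + 4 \left(-3\right)\right)}{8 - 3}\right) - 14} + \frac{3589308}{581524} = \frac{3979551}{- 711 \left(- \frac{3 \left(1 - 12\right)}{5}\right) - 14} + 3589308 \cdot \frac{1}{581524} = \frac{3979551}{- 711 \left(\left(-3\right) \frac{1}{5} \left(-11\right)\right) - 14} + \frac{897327}{145381} = \frac{3979551}{\left(-711\right) \frac{33}{5} - 14} + \frac{897327}{145381} = \frac{3979551}{- \frac{23463}{5} - 14} + \frac{897327}{145381} = \frac{3979551}{- \frac{23533}{5}} + \frac{897327}{145381} = 3979551 \left(- \frac{5}{23533}\right) + \frac{897327}{145381} = - \frac{19897755}{23533} + \frac{897327}{145381} = - \frac{2871638723364}{3421251073}$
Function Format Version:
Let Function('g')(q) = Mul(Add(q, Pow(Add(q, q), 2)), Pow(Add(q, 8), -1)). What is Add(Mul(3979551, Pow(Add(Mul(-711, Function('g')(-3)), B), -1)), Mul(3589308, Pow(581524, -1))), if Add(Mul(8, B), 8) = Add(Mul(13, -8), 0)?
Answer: Rational(-2871638723364, 3421251073) ≈ -839.35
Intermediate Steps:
B = -14 (B = Add(-1, Mul(Rational(1, 8), Add(Mul(13, -8), 0))) = Add(-1, Mul(Rational(1, 8), Add(-104, 0))) = Add(-1, Mul(Rational(1, 8), -104)) = Add(-1, -13) = -14)
Function('g')(q) = Mul(Pow(Add(8, q), -1), Add(q, Mul(4, Pow(q, 2)))) (Function('g')(q) = Mul(Add(q, Pow(Mul(2, q), 2)), Pow(Add(8, q), -1)) = Mul(Add(q, Mul(4, Pow(q, 2))), Pow(Add(8, q), -1)) = Mul(Pow(Add(8, q), -1), Add(q, Mul(4, Pow(q, 2)))))
Add(Mul(3979551, Pow(Add(Mul(-711, Function('g')(-3)), B), -1)), Mul(3589308, Pow(581524, -1))) = Add(Mul(3979551, Pow(Add(Mul(-711, Mul(-3, Pow(Add(8, -3), -1), Add(1, Mul(4, -3)))), -14), -1)), Mul(3589308, Pow(581524, -1))) = Add(Mul(3979551, Pow(Add(Mul(-711, Mul(-3, Pow(5, -1), Add(1, -12))), -14), -1)), Mul(3589308, Rational(1, 581524))) = Add(Mul(3979551, Pow(Add(Mul(-711, Mul(-3, Rational(1, 5), -11)), -14), -1)), Rational(897327, 145381)) = Add(Mul(3979551, Pow(Add(Mul(-711, Rational(33, 5)), -14), -1)), Rational(897327, 145381)) = Add(Mul(3979551, Pow(Add(Rational(-23463, 5), -14), -1)), Rational(897327, 145381)) = Add(Mul(3979551, Pow(Rational(-23533, 5), -1)), Rational(897327, 145381)) = Add(Mul(3979551, Rational(-5, 23533)), Rational(897327, 145381)) = Add(Rational(-19897755, 23533), Rational(897327, 145381)) = Rational(-2871638723364, 3421251073)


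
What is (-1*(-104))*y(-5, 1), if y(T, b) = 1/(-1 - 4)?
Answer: -104/5 ≈ -20.800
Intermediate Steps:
y(T, b) = -1/5 (y(T, b) = 1/(-5) = -1/5)
(-1*(-104))*y(-5, 1) = -1*(-104)*(-1/5) = 104*(-1/5) = -104/5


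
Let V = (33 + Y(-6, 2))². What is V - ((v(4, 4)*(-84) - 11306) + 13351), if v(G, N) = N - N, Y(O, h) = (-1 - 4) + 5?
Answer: -956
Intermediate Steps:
Y(O, h) = 0 (Y(O, h) = -5 + 5 = 0)
v(G, N) = 0
V = 1089 (V = (33 + 0)² = 33² = 1089)
V - ((v(4, 4)*(-84) - 11306) + 13351) = 1089 - ((0*(-84) - 11306) + 13351) = 1089 - ((0 - 11306) + 13351) = 1089 - (-11306 + 13351) = 1089 - 1*2045 = 1089 - 2045 = -956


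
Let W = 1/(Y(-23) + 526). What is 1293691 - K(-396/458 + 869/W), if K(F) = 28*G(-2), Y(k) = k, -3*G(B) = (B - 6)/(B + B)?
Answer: 3881129/3 ≈ 1.2937e+6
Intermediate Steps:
G(B) = -(-6 + B)/(6*B) (G(B) = -(B - 6)/(3*(B + B)) = -(-6 + B)/(3*(2*B)) = -(-6 + B)*1/(2*B)/3 = -(-6 + B)/(6*B))
W = 1/503 (W = 1/(-23 + 526) = 1/503 ≈ 0.0019881)
K(F) = -56/3 (K(F) = 28*((⅙)*(6 - 1*(-2))/(-2)) = 28*((⅙)*(-½)*(6 + 2)) = 28*((⅙)*(-½)*8) = 28*(-⅔) = -56/3)
1293691 - K(-396/458 + 869/W) = 1293691 - 1*(-56/3) = 1293691 + 56/3 = 3881129/3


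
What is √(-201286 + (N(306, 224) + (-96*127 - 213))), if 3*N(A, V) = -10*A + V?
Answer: 7*I*√39423/3 ≈ 463.29*I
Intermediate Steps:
N(A, V) = -10*A/3 + V/3 (N(A, V) = (-10*A + V)/3 = (V - 10*A)/3 = -10*A/3 + V/3)
√(-201286 + (N(306, 224) + (-96*127 - 213))) = √(-201286 + ((-10/3*306 + (⅓)*224) + (-96*127 - 213))) = √(-201286 + ((-1020 + 224/3) + (-12192 - 213))) = √(-201286 + (-2836/3 - 12405)) = √(-201286 - 40051/3) = √(-643909/3) = 7*I*√39423/3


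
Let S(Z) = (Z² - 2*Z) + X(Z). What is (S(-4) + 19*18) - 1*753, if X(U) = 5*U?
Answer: -407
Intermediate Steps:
S(Z) = Z² + 3*Z (S(Z) = (Z² - 2*Z) + 5*Z = Z² + 3*Z)
(S(-4) + 19*18) - 1*753 = (-4*(3 - 4) + 19*18) - 1*753 = (-4*(-1) + 342) - 753 = (4 + 342) - 753 = 346 - 753 = -407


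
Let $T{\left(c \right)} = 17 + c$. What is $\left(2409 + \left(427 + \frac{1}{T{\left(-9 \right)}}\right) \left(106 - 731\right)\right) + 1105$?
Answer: $- \frac{2107513}{8} \approx -2.6344 \cdot 10^{5}$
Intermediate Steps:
$\left(2409 + \left(427 + \frac{1}{T{\left(-9 \right)}}\right) \left(106 - 731\right)\right) + 1105 = \left(2409 + \left(427 + \frac{1}{17 - 9}\right) \left(106 - 731\right)\right) + 1105 = \left(2409 + \left(427 + \frac{1}{8}\right) \left(-625\right)\right) + 1105 = \left(2409 + \frac{3417}{8} \left(-625\right)\right) + 1105 = \left(2409 - \frac{2135625}{8}\right) + 1105 = - \frac{2116353}{8} + 1105 = - \frac{2107513}{8}$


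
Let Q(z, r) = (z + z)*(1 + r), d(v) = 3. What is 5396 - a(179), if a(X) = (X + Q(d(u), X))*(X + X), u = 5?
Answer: -445326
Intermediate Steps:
Q(z, r) = 2*z*(1 + r) (Q(z, r) = (2*z)*(1 + r) = 2*z*(1 + r))
a(X) = 2*X*(6 + 7*X) (a(X) = (X + 2*3*(1 + X))*(X + X) = (X + (6 + 6*X))*(2*X) = (6 + 7*X)*(2*X) = 2*X*(6 + 7*X))
5396 - a(179) = 5396 - 2*179*(6 + 7*179) = 5396 - 2*179*(6 + 1253) = 5396 - 2*179*1259 = 5396 - 1*450722 = 5396 - 450722 = -445326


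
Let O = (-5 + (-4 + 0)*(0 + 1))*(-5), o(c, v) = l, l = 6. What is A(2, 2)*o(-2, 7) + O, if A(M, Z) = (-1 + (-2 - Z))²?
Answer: 195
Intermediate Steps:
o(c, v) = 6
A(M, Z) = (-3 - Z)²
O = 45 (O = (-5 - 4*1)*(-5) = (-5 - 4)*(-5) = -9*(-5) = 45)
A(2, 2)*o(-2, 7) + O = (3 + 2)²*6 + 45 = 5²*6 + 45 = 25*6 + 45 = 150 + 45 = 195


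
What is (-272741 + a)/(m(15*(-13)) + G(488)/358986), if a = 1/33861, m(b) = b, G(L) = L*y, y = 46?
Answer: 552556217173000/394931125457 ≈ 1399.1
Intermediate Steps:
G(L) = 46*L (G(L) = L*46 = 46*L)
a = 1/33861 ≈ 2.9533e-5
(-272741 + a)/(m(15*(-13)) + G(488)/358986) = (-272741 + 1/33861)/(15*(-13) + (46*488)/358986) = -9235283000/(33861*(-195 + 22448*(1/358986))) = -9235283000/(33861*(-195 + 11224/179493)) = -9235283000/(33861*(-34989911/179493)) = -9235283000/33861*(-179493/34989911) = 552556217173000/394931125457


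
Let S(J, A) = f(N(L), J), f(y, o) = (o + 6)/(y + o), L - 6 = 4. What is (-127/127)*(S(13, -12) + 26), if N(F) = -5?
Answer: -227/8 ≈ -28.375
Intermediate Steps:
L = 10 (L = 6 + 4 = 10)
f(y, o) = (6 + o)/(o + y)
S(J, A) = (6 + J)/(-5 + J) (S(J, A) = (6 + J)/(J - 5) = (6 + J)/(-5 + J))
(-127/127)*(S(13, -12) + 26) = (-127/127)*((6 + 13)/(-5 + 13) + 26) = (-127*1/127)*(19/8 + 26) = -((⅛)*19 + 26) = -(19/8 + 26) = -1*227/8 = -227/8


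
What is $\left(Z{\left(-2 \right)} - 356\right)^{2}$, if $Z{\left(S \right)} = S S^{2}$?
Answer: $132496$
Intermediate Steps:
$Z{\left(S \right)} = S^{3}$
$\left(Z{\left(-2 \right)} - 356\right)^{2} = \left(\left(-2\right)^{3} - 356\right)^{2} = \left(-8 - 356\right)^{2} = \left(-364\right)^{2} = 132496$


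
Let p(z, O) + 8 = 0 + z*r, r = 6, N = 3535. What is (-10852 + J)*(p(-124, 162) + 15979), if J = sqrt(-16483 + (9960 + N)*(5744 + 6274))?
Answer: -165243404 + 15227*sqrt(162166427) ≈ 2.8664e+7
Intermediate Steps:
p(z, O) = -8 + 6*z (p(z, O) = -8 + (0 + z*6) = -8 + (0 + 6*z) = -8 + 6*z)
J = sqrt(162166427) (J = sqrt(-16483 + (9960 + 3535)*(5744 + 6274)) = sqrt(-16483 + 13495*12018) = sqrt(-16483 + 162182910) = sqrt(162166427) ≈ 12734.)
(-10852 + J)*(p(-124, 162) + 15979) = (-10852 + sqrt(162166427))*((-8 + 6*(-124)) + 15979) = (-10852 + sqrt(162166427))*((-8 - 744) + 15979) = (-10852 + sqrt(162166427))*(-752 + 15979) = (-10852 + sqrt(162166427))*15227 = -165243404 + 15227*sqrt(162166427)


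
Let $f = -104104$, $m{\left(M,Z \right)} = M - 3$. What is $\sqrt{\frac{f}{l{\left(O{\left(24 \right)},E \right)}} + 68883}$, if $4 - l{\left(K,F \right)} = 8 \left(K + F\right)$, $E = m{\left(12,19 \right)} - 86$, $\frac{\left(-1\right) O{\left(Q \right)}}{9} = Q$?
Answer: $\frac{\sqrt{23719669165}}{587} \approx 262.37$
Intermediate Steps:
$O{\left(Q \right)} = - 9 Q$
$m{\left(M,Z \right)} = -3 + M$
$E = -77$ ($E = \left(-3 + 12\right) - 86 = 9 - 86 = -77$)
$l{\left(K,F \right)} = 4 - 8 F - 8 K$ ($l{\left(K,F \right)} = 4 - 8 \left(K + F\right) = 4 - 8 \left(F + K\right) = 4 - \left(8 F + 8 K\right) = 4 - 8 F - 8 K$)
$\sqrt{\frac{f}{l{\left(O{\left(24 \right)},E \right)}} + 68883} = \sqrt{- \frac{104104}{4 - -616 - 8 \left(\left(-9\right) 24\right)} + 68883} = \sqrt{- \frac{104104}{4 + 616 - -1728} + 68883} = \sqrt{- \frac{104104}{4 + 616 + 1728} + 68883} = \sqrt{- \frac{104104}{2348} + 68883} = \sqrt{\left(-104104\right) \frac{1}{2348} + 68883} = \sqrt{- \frac{26026}{587} + 68883} = \sqrt{\frac{40408295}{587}} = \frac{\sqrt{23719669165}}{587}$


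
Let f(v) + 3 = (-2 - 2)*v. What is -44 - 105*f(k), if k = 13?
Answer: 5731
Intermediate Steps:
f(v) = -3 - 4*v (f(v) = -3 + (-2 - 2)*v = -3 - 4*v)
-44 - 105*f(k) = -44 - 105*(-3 - 4*13) = -44 - 105*(-3 - 52) = -44 - 105*(-55) = -44 + 5775 = 5731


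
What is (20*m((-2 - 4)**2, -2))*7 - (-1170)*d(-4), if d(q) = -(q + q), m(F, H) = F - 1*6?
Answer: 13560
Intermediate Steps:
m(F, H) = -6 + F (m(F, H) = F - 6 = -6 + F)
d(q) = -2*q
(20*m((-2 - 4)**2, -2))*7 - (-1170)*d(-4) = (20*(-6 + (-2 - 4)**2))*7 - (-1170)*(-2*(-4)) = (20*(-6 + (-6)**2))*7 - (-1170)*8 = (20*(-6 + 36))*7 - 1*(-9360) = (20*30)*7 + 9360 = 600*7 + 9360 = 4200 + 9360 = 13560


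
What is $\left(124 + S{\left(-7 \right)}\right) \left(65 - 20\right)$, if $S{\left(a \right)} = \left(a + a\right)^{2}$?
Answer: $14400$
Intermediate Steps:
$S{\left(a \right)} = 4 a^{2}$ ($S{\left(a \right)} = \left(2 a\right)^{2} = 4 a^{2}$)
$\left(124 + S{\left(-7 \right)}\right) \left(65 - 20\right) = \left(124 + 4 \left(-7\right)^{2}\right) \left(65 - 20\right) = \left(124 + 4 \cdot 49\right) \left(65 - 20\right) = \left(124 + 196\right) 45 = 320 \cdot 45 = 14400$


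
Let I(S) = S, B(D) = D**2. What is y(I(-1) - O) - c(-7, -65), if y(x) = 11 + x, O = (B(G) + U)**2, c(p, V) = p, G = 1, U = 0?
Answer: 16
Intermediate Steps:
O = 1 (O = (1**2 + 0)**2 = (1 + 0)**2 = 1**2 = 1)
y(I(-1) - O) - c(-7, -65) = (11 + (-1 - 1*1)) - 1*(-7) = (11 + (-1 - 1)) + 7 = (11 - 2) + 7 = 9 + 7 = 16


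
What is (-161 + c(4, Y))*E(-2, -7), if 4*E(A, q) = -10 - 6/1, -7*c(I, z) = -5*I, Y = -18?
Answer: 4428/7 ≈ 632.57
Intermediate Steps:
c(I, z) = 5*I/7 (c(I, z) = -(-5)*I/7 = 5*I/7)
E(A, q) = -4 (E(A, q) = (-10 - 6/1)/4 = (-10 - 6)/4 = (¼)*(-16) = -4)
(-161 + c(4, Y))*E(-2, -7) = (-161 + (5/7)*4)*(-4) = (-161 + 20/7)*(-4) = -1107/7*(-4) = 4428/7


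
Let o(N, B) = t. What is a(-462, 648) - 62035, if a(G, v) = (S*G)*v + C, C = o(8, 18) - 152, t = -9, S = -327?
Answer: 97833756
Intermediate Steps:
o(N, B) = -9
C = -161 (C = -9 - 152 = -161)
a(G, v) = -161 - 327*G*v (a(G, v) = (-327*G)*v - 161 = -327*G*v - 161 = -161 - 327*G*v)
a(-462, 648) - 62035 = (-161 - 327*(-462)*648) - 62035 = (-161 + 97895952) - 62035 = 97895791 - 62035 = 97833756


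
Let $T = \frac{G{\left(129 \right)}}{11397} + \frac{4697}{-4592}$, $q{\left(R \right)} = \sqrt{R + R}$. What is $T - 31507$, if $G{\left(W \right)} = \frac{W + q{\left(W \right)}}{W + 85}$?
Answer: $- \frac{8401910710555}{266659408} + \frac{\sqrt{258}}{2438958} \approx -31508.0$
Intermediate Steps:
$q{\left(R \right)} = \sqrt{2} \sqrt{R}$ ($q{\left(R \right)} = \sqrt{2 R} = \sqrt{2} \sqrt{R}$)
$G{\left(W \right)} = \frac{W + \sqrt{2} \sqrt{W}}{85 + W}$ ($G{\left(W \right)} = \frac{W + \sqrt{2} \sqrt{W}}{W + 85} = \frac{W + \sqrt{2} \sqrt{W}}{85 + W}$)
$T = - \frac{272742699}{266659408} + \frac{\sqrt{258}}{2438958}$ ($T = \frac{\frac{1}{85 + 129} \left(129 + \sqrt{2} \sqrt{129}\right)}{11397} + \frac{4697}{-4592} = \frac{129 + \sqrt{258}}{214} \cdot \frac{1}{11397} + 4697 \left(- \frac{1}{4592}\right) = \frac{129 + \sqrt{258}}{214} \cdot \frac{1}{11397} - \frac{671}{656} = \left(\frac{129}{214} + \frac{\sqrt{258}}{214}\right) \frac{1}{11397} - \frac{671}{656} = \left(\frac{43}{812986} + \frac{\sqrt{258}}{2438958}\right) - \frac{671}{656} = - \frac{272742699}{266659408} + \frac{\sqrt{258}}{2438958} \approx -1.0228$)
$T - 31507 = \left(- \frac{272742699}{266659408} + \frac{\sqrt{258}}{2438958}\right) - 31507 = - \frac{8401910710555}{266659408} + \frac{\sqrt{258}}{2438958}$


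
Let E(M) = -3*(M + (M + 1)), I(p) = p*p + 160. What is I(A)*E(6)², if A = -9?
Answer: 366561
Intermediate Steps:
I(p) = 160 + p² (I(p) = p² + 160 = 160 + p²)
E(M) = -3 - 6*M (E(M) = -3*(M + (1 + M)) = -3*(1 + 2*M) = -3 - 6*M)
I(A)*E(6)² = (160 + (-9)²)*(-3 - 6*6)² = (160 + 81)*(-3 - 36)² = 241*(-39)² = 241*1521 = 366561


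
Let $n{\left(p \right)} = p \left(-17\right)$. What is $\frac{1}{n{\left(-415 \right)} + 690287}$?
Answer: $\frac{1}{697342} \approx 1.434 \cdot 10^{-6}$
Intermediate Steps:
$n{\left(p \right)} = - 17 p$
$\frac{1}{n{\left(-415 \right)} + 690287} = \frac{1}{\left(-17\right) \left(-415\right) + 690287} = \frac{1}{7055 + 690287} = \frac{1}{697342}$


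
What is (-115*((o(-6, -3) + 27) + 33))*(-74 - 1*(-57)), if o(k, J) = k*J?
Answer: 152490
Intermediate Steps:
o(k, J) = J*k
(-115*((o(-6, -3) + 27) + 33))*(-74 - 1*(-57)) = (-115*((-3*(-6) + 27) + 33))*(-74 - 1*(-57)) = (-115*((18 + 27) + 33))*(-74 + 57) = -115*(45 + 33)*(-17) = -115*78*(-17) = -8970*(-17) = 152490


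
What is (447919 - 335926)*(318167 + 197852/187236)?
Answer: 79425054642478/2229 ≈ 3.5633e+10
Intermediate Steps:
(447919 - 335926)*(318167 + 197852/187236) = 111993*(318167 + 197852*(1/187236)) = 111993*(318167 + 49463/46809) = 111993*(14893128566/46809) = 79425054642478/2229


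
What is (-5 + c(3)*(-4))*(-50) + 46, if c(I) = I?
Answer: 896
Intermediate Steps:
(-5 + c(3)*(-4))*(-50) + 46 = (-5 + 3*(-4))*(-50) + 46 = (-5 - 12)*(-50) + 46 = -17*(-50) + 46 = 850 + 46 = 896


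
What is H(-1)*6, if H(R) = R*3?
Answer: -18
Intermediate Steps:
H(R) = 3*R
H(-1)*6 = (3*(-1))*6 = -3*6 = -18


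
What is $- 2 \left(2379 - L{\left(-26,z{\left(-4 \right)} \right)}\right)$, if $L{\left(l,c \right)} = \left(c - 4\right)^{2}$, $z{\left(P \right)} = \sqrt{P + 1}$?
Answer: $-4732 - 16 i \sqrt{3} \approx -4732.0 - 27.713 i$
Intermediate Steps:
$z{\left(P \right)} = \sqrt{1 + P}$
$L{\left(l,c \right)} = \left(-4 + c\right)^{2}$
$- 2 \left(2379 - L{\left(-26,z{\left(-4 \right)} \right)}\right) = - 2 \left(2379 - \left(-4 + \sqrt{1 - 4}\right)^{2}\right) = - 2 \left(2379 - \left(-4 + \sqrt{-3}\right)^{2}\right) = - 2 \left(2379 - \left(-4 + i \sqrt{3}\right)^{2}\right) = -4758 + 2 \left(-4 + i \sqrt{3}\right)^{2}$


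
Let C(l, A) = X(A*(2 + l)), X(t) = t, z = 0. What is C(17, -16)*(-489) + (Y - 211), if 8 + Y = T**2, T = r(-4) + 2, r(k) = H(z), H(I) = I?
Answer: 148441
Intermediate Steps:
r(k) = 0
C(l, A) = A*(2 + l)
T = 2 (T = 0 + 2 = 2)
Y = -4 (Y = -8 + 2**2 = -8 + 4 = -4)
C(17, -16)*(-489) + (Y - 211) = -16*(2 + 17)*(-489) + (-4 - 211) = -16*19*(-489) - 215 = -304*(-489) - 215 = 148656 - 215 = 148441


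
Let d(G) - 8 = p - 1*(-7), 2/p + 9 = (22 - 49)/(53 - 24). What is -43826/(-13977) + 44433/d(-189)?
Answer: 89523159110/29784987 ≈ 3005.6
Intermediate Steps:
p = -29/144 (p = 2/(-9 + (22 - 49)/(53 - 24)) = 2/(-9 - 27/29) = 2/(-288/29) = 2*(-29/288) = -29/144 ≈ -0.20139)
d(G) = 2131/144 (d(G) = 8 + (-29/144 - 1*(-7)) = 8 + (-29/144 + 7) = 8 + 979/144 = 2131/144)
-43826/(-13977) + 44433/d(-189) = -43826/(-13977) + 44433/(2131/144) = -43826*(-1/13977) + 44433*(144/2131) = 43826/13977 + 6398352/2131 = 89523159110/29784987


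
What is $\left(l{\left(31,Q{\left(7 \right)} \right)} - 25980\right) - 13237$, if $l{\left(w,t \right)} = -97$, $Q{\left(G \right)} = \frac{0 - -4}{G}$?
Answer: $-39314$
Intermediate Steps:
$Q{\left(G \right)} = \frac{4}{G}$ ($Q{\left(G \right)} = \frac{0 + 4}{G} = \frac{4}{G}$)
$\left(l{\left(31,Q{\left(7 \right)} \right)} - 25980\right) - 13237 = \left(-97 - 25980\right) - 13237 = -26077 - 13237 = -39314$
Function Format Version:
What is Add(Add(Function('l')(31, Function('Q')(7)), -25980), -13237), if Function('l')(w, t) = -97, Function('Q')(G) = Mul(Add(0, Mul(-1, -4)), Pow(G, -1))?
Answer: -39314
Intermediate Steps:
Function('Q')(G) = Mul(4, Pow(G, -1)) (Function('Q')(G) = Mul(Add(0, 4), Pow(G, -1)) = Mul(4, Pow(G, -1)))
Add(Add(Function('l')(31, Function('Q')(7)), -25980), -13237) = Add(Add(-97, -25980), -13237) = Add(-26077, -13237) = -39314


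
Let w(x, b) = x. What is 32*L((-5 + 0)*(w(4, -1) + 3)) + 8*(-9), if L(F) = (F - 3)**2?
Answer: 46136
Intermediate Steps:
L(F) = (-3 + F)**2
32*L((-5 + 0)*(w(4, -1) + 3)) + 8*(-9) = 32*(-3 + (-5 + 0)*(4 + 3))**2 + 8*(-9) = 32*(-3 - 5*7)**2 - 72 = 32*(-3 - 35)**2 - 72 = 32*(-38)**2 - 72 = 32*1444 - 72 = 46208 - 72 = 46136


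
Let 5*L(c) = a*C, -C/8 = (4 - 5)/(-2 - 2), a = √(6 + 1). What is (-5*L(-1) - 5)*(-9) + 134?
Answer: 179 - 18*√7 ≈ 131.38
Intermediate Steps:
a = √7 ≈ 2.6458
C = -2 (C = -8*(4 - 5)/(-2 - 2) = -(-8)/(-4) = -(-8)*(-1)/4 = -8*¼ = -2)
L(c) = -2*√7/5 (L(c) = (√7*(-2))/5 = (-2*√7)/5 = -2*√7/5)
(-5*L(-1) - 5)*(-9) + 134 = (-(-2)*√7 - 5)*(-9) + 134 = (2*√7 - 5)*(-9) + 134 = (-5 + 2*√7)*(-9) + 134 = (45 - 18*√7) + 134 = 179 - 18*√7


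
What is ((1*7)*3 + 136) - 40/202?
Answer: 15837/101 ≈ 156.80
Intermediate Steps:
((1*7)*3 + 136) - 40/202 = (7*3 + 136) - 40*1/202 = (21 + 136) - 20/101 = 157 - 20/101 = 15837/101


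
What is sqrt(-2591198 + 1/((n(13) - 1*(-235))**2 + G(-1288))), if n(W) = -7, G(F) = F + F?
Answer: I*sqrt(24709000781119)/3088 ≈ 1609.7*I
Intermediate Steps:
G(F) = 2*F
sqrt(-2591198 + 1/((n(13) - 1*(-235))**2 + G(-1288))) = sqrt(-2591198 + 1/((-7 - 1*(-235))**2 + 2*(-1288))) = sqrt(-2591198 + 1/((-7 + 235)**2 - 2576)) = sqrt(-2591198 + 1/(228**2 - 2576)) = sqrt(-2591198 + 1/(51984 - 2576)) = sqrt(-2591198 + 1/49408) = sqrt(-128025910783/49408) = I*sqrt(24709000781119)/3088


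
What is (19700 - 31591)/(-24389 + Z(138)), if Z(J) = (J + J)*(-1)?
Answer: 11891/24665 ≈ 0.48210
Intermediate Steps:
Z(J) = -2*J (Z(J) = (2*J)*(-1) = -2*J)
(19700 - 31591)/(-24389 + Z(138)) = (19700 - 31591)/(-24389 - 2*138) = -11891/(-24389 - 276) = -11891/(-24665) = -11891*(-1/24665) = 11891/24665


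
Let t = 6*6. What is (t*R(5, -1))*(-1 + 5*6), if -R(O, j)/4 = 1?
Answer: -4176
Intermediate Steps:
R(O, j) = -4 (R(O, j) = -4*1 = -4)
t = 36
(t*R(5, -1))*(-1 + 5*6) = (36*(-4))*(-1 + 5*6) = -144*(-1 + 30) = -144*29 = -4176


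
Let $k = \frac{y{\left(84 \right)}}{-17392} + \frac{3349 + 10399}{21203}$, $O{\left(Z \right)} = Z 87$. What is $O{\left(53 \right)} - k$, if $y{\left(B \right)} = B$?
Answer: $\frac{60718818349}{13170092} \approx 4610.4$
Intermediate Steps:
$O{\left(Z \right)} = 87 Z$
$k = \frac{8475863}{13170092}$ ($k = \frac{84}{-17392} + \frac{3349 + 10399}{21203} = 84 \left(- \frac{1}{17392}\right) + 13748 \cdot \frac{1}{21203} = - \frac{21}{4348} + \frac{1964}{3029} = \frac{8475863}{13170092} \approx 0.64357$)
$O{\left(53 \right)} - k = 87 \cdot 53 - \frac{8475863}{13170092} = 4611 - \frac{8475863}{13170092} = \frac{60718818349}{13170092}$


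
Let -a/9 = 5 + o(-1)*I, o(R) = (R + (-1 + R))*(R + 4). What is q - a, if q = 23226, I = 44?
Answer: 19707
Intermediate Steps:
o(R) = (-1 + 2*R)*(4 + R)
a = 3519 (a = -9*(5 + (-4 + 2*(-1)² + 7*(-1))*44) = -9*(5 + (-4 + 2*1 - 7)*44) = -9*(5 + (-4 + 2 - 7)*44) = -9*(5 - 9*44) = -9*(5 - 396) = -9*(-391) = 3519)
q - a = 23226 - 1*3519 = 23226 - 3519 = 19707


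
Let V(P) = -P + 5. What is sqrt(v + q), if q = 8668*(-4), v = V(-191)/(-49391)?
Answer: 2*I*sqrt(21145336016667)/49391 ≈ 186.2*I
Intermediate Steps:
V(P) = 5 - P
v = -196/49391 (v = (5 - 1*(-191))/(-49391) = (5 + 191)*(-1/49391) = 196*(-1/49391) = -196/49391 ≈ -0.0039683)
q = -34672
sqrt(v + q) = sqrt(-196/49391 - 34672) = sqrt(-1712484948/49391) = 2*I*sqrt(21145336016667)/49391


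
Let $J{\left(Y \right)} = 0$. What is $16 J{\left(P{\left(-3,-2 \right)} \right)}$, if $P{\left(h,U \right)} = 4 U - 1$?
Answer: $0$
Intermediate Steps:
$P{\left(h,U \right)} = -1 + 4 U$
$16 J{\left(P{\left(-3,-2 \right)} \right)} = 16 \cdot 0 = 0$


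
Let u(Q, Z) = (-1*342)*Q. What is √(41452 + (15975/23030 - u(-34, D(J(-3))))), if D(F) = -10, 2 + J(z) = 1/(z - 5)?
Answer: √12913018666/658 ≈ 172.70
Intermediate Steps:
J(z) = -2 + 1/(-5 + z) (J(z) = -2 + 1/(z - 5) = -2 + 1/(-5 + z))
u(Q, Z) = -342*Q
√(41452 + (15975/23030 - u(-34, D(J(-3))))) = √(41452 + (15975/23030 - (-342)*(-34))) = √(41452 + (15975*(1/23030) - 1*11628)) = √(41452 + (3195/4606 - 11628)) = √(41452 - 53555373/4606) = √(137372539/4606) = √12913018666/658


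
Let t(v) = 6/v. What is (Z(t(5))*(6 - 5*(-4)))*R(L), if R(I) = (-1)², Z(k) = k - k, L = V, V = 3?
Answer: 0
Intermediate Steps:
L = 3
Z(k) = 0
R(I) = 1
(Z(t(5))*(6 - 5*(-4)))*R(L) = (0*(6 - 5*(-4)))*1 = (0*(6 + 20))*1 = (0*26)*1 = 0*1 = 0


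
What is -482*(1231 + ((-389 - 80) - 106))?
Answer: -316192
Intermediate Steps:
-482*(1231 + ((-389 - 80) - 106)) = -482*(1231 + (-469 - 106)) = -482*(1231 - 575) = -482*656 = -316192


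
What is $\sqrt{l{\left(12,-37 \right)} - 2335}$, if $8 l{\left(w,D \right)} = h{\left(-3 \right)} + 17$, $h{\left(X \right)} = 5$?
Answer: $\frac{i \sqrt{9329}}{2} \approx 48.293 i$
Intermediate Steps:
$l{\left(w,D \right)} = \frac{11}{4}$ ($l{\left(w,D \right)} = \frac{5 + 17}{8} = \frac{1}{8} \cdot 22 = \frac{11}{4}$)
$\sqrt{l{\left(12,-37 \right)} - 2335} = \sqrt{\frac{11}{4} - 2335} = \sqrt{- \frac{9329}{4}} = \frac{i \sqrt{9329}}{2}$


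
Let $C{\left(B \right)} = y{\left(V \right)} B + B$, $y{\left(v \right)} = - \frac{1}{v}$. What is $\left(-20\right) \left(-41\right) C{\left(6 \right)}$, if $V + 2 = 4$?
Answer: $2460$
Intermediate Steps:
$V = 2$ ($V = -2 + 4 = 2$)
$C{\left(B \right)} = \frac{B}{2}$ ($C{\left(B \right)} = - \frac{1}{2} B + B = \left(-1\right) \frac{1}{2} B + B = - \frac{B}{2} + B = \frac{B}{2}$)
$\left(-20\right) \left(-41\right) C{\left(6 \right)} = \left(-20\right) \left(-41\right) \frac{1}{2} \cdot 6 = 820 \cdot 3 = 2460$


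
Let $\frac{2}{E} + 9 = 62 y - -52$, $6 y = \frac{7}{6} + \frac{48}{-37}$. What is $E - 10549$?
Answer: $- \frac{292617379}{27739} \approx -10549.0$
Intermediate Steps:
$y = - \frac{29}{1332}$ ($y = \frac{\frac{7}{6} + \frac{48}{-37}}{6} = \frac{7 \cdot \frac{1}{6} + 48 \left(- \frac{1}{37}\right)}{6} = \frac{\frac{7}{6} - \frac{48}{37}}{6} = \frac{1}{6} \left(- \frac{29}{222}\right) = - \frac{29}{1332} \approx -0.021772$)
$E = \frac{1332}{27739}$ ($E = \frac{2}{-9 + \left(62 \left(- \frac{29}{1332}\right) - -52\right)} = \frac{2}{-9 + \left(- \frac{899}{666} + 52\right)} = \frac{2}{-9 + \frac{33733}{666}} = \frac{2}{\frac{27739}{666}} = 2 \cdot \frac{666}{27739} = \frac{1332}{27739} \approx 0.048019$)
$E - 10549 = \frac{1332}{27739} - 10549 = - \frac{292617379}{27739}$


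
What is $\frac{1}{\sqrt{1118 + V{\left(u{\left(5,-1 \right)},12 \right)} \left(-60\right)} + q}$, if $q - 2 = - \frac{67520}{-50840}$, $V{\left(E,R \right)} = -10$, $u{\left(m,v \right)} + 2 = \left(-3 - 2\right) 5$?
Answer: $- \frac{2688165}{1378717369} + \frac{1615441 \sqrt{1718}}{2757434738} \approx 0.022333$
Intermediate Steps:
$u{\left(m,v \right)} = -27$ ($u{\left(m,v \right)} = -2 + \left(-3 - 2\right) 5 = -2 - 25 = -27$)
$q = \frac{4230}{1271}$ ($q = 2 - \frac{67520}{-50840} = 2 - - \frac{1688}{1271} = 2 + \frac{1688}{1271} = \frac{4230}{1271} \approx 3.3281$)
$\frac{1}{\sqrt{1118 + V{\left(u{\left(5,-1 \right)},12 \right)} \left(-60\right)} + q} = \frac{1}{\sqrt{1118 - -600} + \frac{4230}{1271}} = \frac{1}{\sqrt{1118 + 600} + \frac{4230}{1271}} = \frac{1}{\sqrt{1718} + \frac{4230}{1271}} = \frac{1}{\frac{4230}{1271} + \sqrt{1718}}$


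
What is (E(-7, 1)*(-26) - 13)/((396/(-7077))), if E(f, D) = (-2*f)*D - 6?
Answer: 521339/132 ≈ 3949.5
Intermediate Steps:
E(f, D) = -6 - 2*D*f (E(f, D) = -2*D*f - 6 = -6 - 2*D*f)
(E(-7, 1)*(-26) - 13)/((396/(-7077))) = ((-6 - 2*1*(-7))*(-26) - 13)/((396/(-7077))) = ((-6 + 14)*(-26) - 13)/((396*(-1/7077))) = (8*(-26) - 13)/(-132/2359) = (-208 - 13)*(-2359/132) = -221*(-2359/132) = 521339/132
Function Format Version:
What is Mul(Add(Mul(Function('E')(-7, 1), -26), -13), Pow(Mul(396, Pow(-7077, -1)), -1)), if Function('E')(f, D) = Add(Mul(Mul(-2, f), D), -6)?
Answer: Rational(521339, 132) ≈ 3949.5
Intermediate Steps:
Function('E')(f, D) = Add(-6, Mul(-2, D, f)) (Function('E')(f, D) = Add(Mul(-2, D, f), -6) = Add(-6, Mul(-2, D, f)))
Mul(Add(Mul(Function('E')(-7, 1), -26), -13), Pow(Mul(396, Pow(-7077, -1)), -1)) = Mul(Add(Mul(Add(-6, Mul(-2, 1, -7)), -26), -13), Pow(Mul(396, Pow(-7077, -1)), -1)) = Mul(Add(Mul(Add(-6, 14), -26), -13), Pow(Mul(396, Rational(-1, 7077)), -1)) = Mul(Add(Mul(8, -26), -13), Pow(Rational(-132, 2359), -1)) = Mul(Add(-208, -13), Rational(-2359, 132)) = Mul(-221, Rational(-2359, 132)) = Rational(521339, 132)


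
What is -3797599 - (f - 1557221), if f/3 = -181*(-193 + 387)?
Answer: -2135036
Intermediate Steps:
f = -105342 (f = 3*(-181*(-193 + 387)) = 3*(-181*194) = 3*(-35114) = -105342)
-3797599 - (f - 1557221) = -3797599 - (-105342 - 1557221) = -3797599 - 1*(-1662563) = -3797599 + 1662563 = -2135036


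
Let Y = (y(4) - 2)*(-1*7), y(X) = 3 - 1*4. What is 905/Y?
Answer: 905/21 ≈ 43.095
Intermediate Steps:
y(X) = -1 (y(X) = 3 - 4 = -1)
Y = 21 (Y = (-1 - 2)*(-1*7) = -3*(-7) = 21)
905/Y = 905/21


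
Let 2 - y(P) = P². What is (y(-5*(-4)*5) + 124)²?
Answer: 97495876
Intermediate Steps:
y(P) = 2 - P²
(y(-5*(-4)*5) + 124)² = ((2 - (-5*(-4)*5)²) + 124)² = ((2 - (20*5)²) + 124)² = ((2 - 1*100²) + 124)² = ((2 - 1*10000) + 124)² = ((2 - 10000) + 124)² = (-9998 + 124)² = (-9874)² = 97495876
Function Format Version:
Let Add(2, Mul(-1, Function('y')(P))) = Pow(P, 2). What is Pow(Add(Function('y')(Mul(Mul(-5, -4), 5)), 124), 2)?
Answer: 97495876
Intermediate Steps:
Function('y')(P) = Add(2, Mul(-1, Pow(P, 2)))
Pow(Add(Function('y')(Mul(Mul(-5, -4), 5)), 124), 2) = Pow(Add(Add(2, Mul(-1, Pow(Mul(Mul(-5, -4), 5), 2))), 124), 2) = Pow(Add(Add(2, Mul(-1, Pow(Mul(20, 5), 2))), 124), 2) = Pow(Add(Add(2, Mul(-1, Pow(100, 2))), 124), 2) = Pow(Add(Add(2, Mul(-1, 10000)), 124), 2) = Pow(Add(Add(2, -10000), 124), 2) = Pow(Add(-9998, 124), 2) = Pow(-9874, 2) = 97495876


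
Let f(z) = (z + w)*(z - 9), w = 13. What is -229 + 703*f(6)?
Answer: -40300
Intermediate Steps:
f(z) = (-9 + z)*(13 + z) (f(z) = (z + 13)*(z - 9) = (13 + z)*(-9 + z) = (-9 + z)*(13 + z))
-229 + 703*f(6) = -229 + 703*(-117 + 6**2 + 4*6) = -229 + 703*(-117 + 36 + 24) = -229 + 703*(-57) = -229 - 40071 = -40300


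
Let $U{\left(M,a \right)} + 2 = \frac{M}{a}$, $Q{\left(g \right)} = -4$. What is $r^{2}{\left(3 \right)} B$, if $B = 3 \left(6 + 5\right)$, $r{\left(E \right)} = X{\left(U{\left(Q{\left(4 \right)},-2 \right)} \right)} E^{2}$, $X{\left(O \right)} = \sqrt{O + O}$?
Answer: $0$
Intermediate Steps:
$U{\left(M,a \right)} = -2 + \frac{M}{a}$
$X{\left(O \right)} = \sqrt{2} \sqrt{O}$ ($X{\left(O \right)} = \sqrt{2 O} = \sqrt{2} \sqrt{O}$)
$r{\left(E \right)} = 0$ ($r{\left(E \right)} = \sqrt{2} \sqrt{-2 - \frac{4}{-2}} E^{2} = \sqrt{2} \sqrt{-2 - -2} E^{2} = \sqrt{2} \sqrt{-2 + 2} E^{2} = \sqrt{2} \sqrt{0} E^{2} = \sqrt{2} \cdot 0 E^{2} = 0 E^{2} = 0$)
$B = 33$ ($B = 3 \cdot 11 = 33$)
$r^{2}{\left(3 \right)} B = 0^{2} \cdot 33 = 0 \cdot 33 = 0$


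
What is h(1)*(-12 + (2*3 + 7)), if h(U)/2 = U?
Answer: 2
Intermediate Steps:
h(U) = 2*U
h(1)*(-12 + (2*3 + 7)) = (2*1)*(-12 + (2*3 + 7)) = 2*(-12 + (6 + 7)) = 2*(-12 + 13) = 2*1 = 2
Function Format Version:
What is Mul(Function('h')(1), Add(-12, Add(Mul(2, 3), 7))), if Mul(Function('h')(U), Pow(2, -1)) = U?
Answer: 2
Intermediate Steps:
Function('h')(U) = Mul(2, U)
Mul(Function('h')(1), Add(-12, Add(Mul(2, 3), 7))) = Mul(Mul(2, 1), Add(-12, Add(Mul(2, 3), 7))) = Mul(2, Add(-12, Add(6, 7))) = Mul(2, Add(-12, 13)) = Mul(2, 1) = 2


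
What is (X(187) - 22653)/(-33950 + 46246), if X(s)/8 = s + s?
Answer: -19661/12296 ≈ -1.5990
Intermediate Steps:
X(s) = 16*s (X(s) = 8*(s + s) = 8*(2*s) = 16*s)
(X(187) - 22653)/(-33950 + 46246) = (16*187 - 22653)/(-33950 + 46246) = (2992 - 22653)/12296 = -19661*1/12296 = -19661/12296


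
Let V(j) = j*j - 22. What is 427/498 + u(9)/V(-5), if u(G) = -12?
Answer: -1565/498 ≈ -3.1426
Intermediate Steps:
V(j) = -22 + j**2 (V(j) = j**2 - 22 = -22 + j**2)
427/498 + u(9)/V(-5) = 427/498 - 12/(-22 + (-5)**2) = 427*(1/498) - 12/(-22 + 25) = 427/498 - 12/3 = 427/498 - 12*1/3 = 427/498 - 4 = -1565/498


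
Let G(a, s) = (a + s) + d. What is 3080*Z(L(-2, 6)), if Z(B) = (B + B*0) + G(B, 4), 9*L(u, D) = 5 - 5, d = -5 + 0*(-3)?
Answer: -3080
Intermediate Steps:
d = -5 (d = -5 + 0 = -5)
G(a, s) = -5 + a + s (G(a, s) = (a + s) - 5 = -5 + a + s)
L(u, D) = 0 (L(u, D) = (5 - 5)/9 = (1/9)*0 = 0)
Z(B) = -1 + 2*B (Z(B) = (B + B*0) + (-5 + B + 4) = (B + 0) + (-1 + B) = B + (-1 + B) = -1 + 2*B)
3080*Z(L(-2, 6)) = 3080*(-1 + 2*0) = 3080*(-1 + 0) = 3080*(-1) = -3080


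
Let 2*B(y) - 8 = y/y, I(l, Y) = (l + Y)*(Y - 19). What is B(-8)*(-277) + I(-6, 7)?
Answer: -2517/2 ≈ -1258.5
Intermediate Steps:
I(l, Y) = (-19 + Y)*(Y + l) (I(l, Y) = (Y + l)*(-19 + Y) = (-19 + Y)*(Y + l))
B(y) = 9/2 (B(y) = 4 + (y/y)/2 = 4 + (½)*1 = 4 + ½ = 9/2)
B(-8)*(-277) + I(-6, 7) = (9/2)*(-277) + (7² - 19*7 - 19*(-6) + 7*(-6)) = -2493/2 + (49 - 133 + 114 - 42) = -2493/2 - 12 = -2517/2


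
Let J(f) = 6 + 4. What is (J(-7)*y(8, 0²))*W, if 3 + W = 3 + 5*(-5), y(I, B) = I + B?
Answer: -2000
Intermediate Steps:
y(I, B) = B + I
J(f) = 10
W = -25 (W = -3 + (3 + 5*(-5)) = -3 + (3 - 25) = -3 - 22 = -25)
(J(-7)*y(8, 0²))*W = (10*(0² + 8))*(-25) = (10*(0 + 8))*(-25) = (10*8)*(-25) = 80*(-25) = -2000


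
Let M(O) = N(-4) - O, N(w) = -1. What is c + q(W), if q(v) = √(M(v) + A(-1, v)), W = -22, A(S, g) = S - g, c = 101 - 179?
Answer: -78 + √42 ≈ -71.519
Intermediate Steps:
c = -78
M(O) = -1 - O
q(v) = √(-2 - 2*v) (q(v) = √((-1 - v) + (-1 - v)) = √(-2 - 2*v))
c + q(W) = -78 + √(-2 - 2*(-22)) = -78 + √(-2 + 44) = -78 + √42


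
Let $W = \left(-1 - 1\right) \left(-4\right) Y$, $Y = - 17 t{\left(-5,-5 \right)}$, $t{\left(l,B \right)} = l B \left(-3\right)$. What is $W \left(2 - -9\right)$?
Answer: $112200$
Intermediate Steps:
$t{\left(l,B \right)} = - 3 B l$ ($t{\left(l,B \right)} = B l \left(-3\right) = - 3 B l$)
$Y = 1275$ ($Y = - 17 \left(\left(-3\right) \left(-5\right) \left(-5\right)\right) = \left(-17\right) \left(-75\right) = 1275$)
$W = 10200$ ($W = \left(-1 - 1\right) \left(-4\right) 1275 = \left(-2\right) \left(-4\right) 1275 = 8 \cdot 1275 = 10200$)
$W \left(2 - -9\right) = 10200 \left(2 - -9\right) = 10200 \left(2 + 9\right) = 10200 \cdot 11 = 112200$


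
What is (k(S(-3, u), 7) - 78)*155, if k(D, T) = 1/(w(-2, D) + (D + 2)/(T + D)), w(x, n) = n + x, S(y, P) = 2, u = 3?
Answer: -46965/4 ≈ -11741.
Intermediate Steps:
k(D, T) = 1/(-2 + D + (2 + D)/(D + T)) (k(D, T) = 1/((D - 2) + (D + 2)/(T + D)) = 1/((-2 + D) + (2 + D)/(D + T)) = 1/(-2 + D + (2 + D)/(D + T)))
(k(S(-3, u), 7) - 78)*155 = ((2 + 7)/(2 + 2 + 2*(-2 + 2) + 7*(-2 + 2)) - 78)*155 = (9/(2 + 2 + 2*0 + 7*0) - 78)*155 = (9/(2 + 2 + 0 + 0) - 78)*155 = (9/4 - 78)*155 = -303/4*155 = -46965/4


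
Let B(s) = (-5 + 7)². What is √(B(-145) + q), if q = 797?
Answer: 3*√89 ≈ 28.302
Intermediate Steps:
B(s) = 4 (B(s) = 2² = 4)
√(B(-145) + q) = √(4 + 797) = √801 = 3*√89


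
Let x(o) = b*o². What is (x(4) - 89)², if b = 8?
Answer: 1521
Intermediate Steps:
x(o) = 8*o²
(x(4) - 89)² = (8*4² - 89)² = (8*16 - 89)² = (128 - 89)² = 39² = 1521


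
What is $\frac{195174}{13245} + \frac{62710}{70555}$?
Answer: $\frac{973406368}{62300065} \approx 15.624$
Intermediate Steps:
$\frac{195174}{13245} + \frac{62710}{70555} = 195174 \cdot \frac{1}{13245} + 62710 \cdot \frac{1}{70555} = \frac{65058}{4415} + \frac{12542}{14111} = \frac{973406368}{62300065}$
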